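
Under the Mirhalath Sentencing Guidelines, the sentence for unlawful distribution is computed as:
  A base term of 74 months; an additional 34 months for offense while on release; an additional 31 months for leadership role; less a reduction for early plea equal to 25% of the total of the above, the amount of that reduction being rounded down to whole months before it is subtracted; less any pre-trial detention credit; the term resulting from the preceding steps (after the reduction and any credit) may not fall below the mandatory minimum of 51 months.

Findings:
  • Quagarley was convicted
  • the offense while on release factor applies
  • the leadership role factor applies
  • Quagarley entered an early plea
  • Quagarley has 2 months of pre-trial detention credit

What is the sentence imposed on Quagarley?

Offense while on release enhancement: +34 months
Leadership role enhancement: +31 months
Adjusted term: 74 months + 34 months + 31 months = 139 months
Early plea reduction: 25% of 139 months = 34 months (rounded down)
After reduction: 139 − 34 = 105 months
Less pre-trial detention credit: 105 months − 2 months = 103 months
Minimum 51 months: 103 months meets the minimum, no increase.

103 months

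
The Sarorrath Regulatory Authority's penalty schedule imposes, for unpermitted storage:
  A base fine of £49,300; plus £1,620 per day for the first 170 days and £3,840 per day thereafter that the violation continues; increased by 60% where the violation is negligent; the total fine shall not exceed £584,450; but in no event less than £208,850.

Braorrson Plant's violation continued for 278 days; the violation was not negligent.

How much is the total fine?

First 170 days: 170 × £1,620 = £275,400
Remaining days: (278 − 170) × £3,840 = £414,720
Per-day component: £275,400 + £414,720 = £690,120
Base plus per-day: £49,300 + £690,120 = £739,420
The violation was not negligent: no 60% increase.
Cap at £584,450: £739,420 exceeds the cap → £584,450
Minimum £208,850: £584,450 meets the minimum, no increase.

£584,450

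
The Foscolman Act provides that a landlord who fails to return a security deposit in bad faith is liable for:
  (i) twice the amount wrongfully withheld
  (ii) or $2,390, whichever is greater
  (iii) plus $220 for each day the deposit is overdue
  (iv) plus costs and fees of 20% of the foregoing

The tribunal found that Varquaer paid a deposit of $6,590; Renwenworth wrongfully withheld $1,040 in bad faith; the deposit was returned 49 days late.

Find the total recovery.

Doubled: 2 × $1,040 = $2,080
Minimum $2,390: $2,080 is below the minimum → $2,390
Late-return penalty: 49 × $220 = $10,780
Damages plus late penalty: $2,390 + $10,780 = $13,170
Costs and fees: 20% of $13,170 = $2,634
Total recovery: $13,170 + $2,634 = $15,804

$15,804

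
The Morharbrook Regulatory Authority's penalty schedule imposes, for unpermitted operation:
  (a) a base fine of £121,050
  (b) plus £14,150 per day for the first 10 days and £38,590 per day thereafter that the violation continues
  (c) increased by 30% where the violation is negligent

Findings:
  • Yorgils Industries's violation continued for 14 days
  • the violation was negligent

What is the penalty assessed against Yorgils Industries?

£541,983

First 10 days: 10 × £14,150 = £141,500
Remaining days: (14 − 10) × £38,590 = £154,360
Per-day component: £141,500 + £154,360 = £295,860
Base plus per-day: £121,050 + £295,860 = £416,910
Enhancement: 30% of £416,910 = £125,073
Enhanced fine: £416,910 + £125,073 = £541,983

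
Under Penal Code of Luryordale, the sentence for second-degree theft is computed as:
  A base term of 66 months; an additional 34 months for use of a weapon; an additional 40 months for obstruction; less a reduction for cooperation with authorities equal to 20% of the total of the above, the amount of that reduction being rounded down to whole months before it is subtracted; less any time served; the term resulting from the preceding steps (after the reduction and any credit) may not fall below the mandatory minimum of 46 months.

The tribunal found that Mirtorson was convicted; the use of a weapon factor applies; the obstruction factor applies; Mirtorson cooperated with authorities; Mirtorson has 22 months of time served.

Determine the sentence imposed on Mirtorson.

90 months

Use of a weapon enhancement: +34 months
Obstruction enhancement: +40 months
Adjusted term: 66 months + 34 months + 40 months = 140 months
Cooperation with authorities reduction: 20% of 140 months = 28 months (rounded down)
After reduction: 140 − 28 = 112 months
Less time served: 112 months − 22 months = 90 months
Minimum 46 months: 90 months meets the minimum, no increase.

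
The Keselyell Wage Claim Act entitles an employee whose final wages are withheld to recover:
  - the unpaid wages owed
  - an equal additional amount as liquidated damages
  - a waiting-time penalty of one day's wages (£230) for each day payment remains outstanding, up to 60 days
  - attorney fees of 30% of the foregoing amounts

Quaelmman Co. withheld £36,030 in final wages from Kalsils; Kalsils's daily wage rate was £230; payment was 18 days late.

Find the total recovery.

Liquidated damages (equal amount): £36,030
Penalty days: min(18, 60) = 18
Waiting-time penalty: 18 × £230 = £4,140
Subtotal: £36,030 + £36,030 + £4,140 = £76,200
Attorney fees: 30% of £76,200 = £22,860
Total award: £76,200 + £22,860 = £99,060

£99,060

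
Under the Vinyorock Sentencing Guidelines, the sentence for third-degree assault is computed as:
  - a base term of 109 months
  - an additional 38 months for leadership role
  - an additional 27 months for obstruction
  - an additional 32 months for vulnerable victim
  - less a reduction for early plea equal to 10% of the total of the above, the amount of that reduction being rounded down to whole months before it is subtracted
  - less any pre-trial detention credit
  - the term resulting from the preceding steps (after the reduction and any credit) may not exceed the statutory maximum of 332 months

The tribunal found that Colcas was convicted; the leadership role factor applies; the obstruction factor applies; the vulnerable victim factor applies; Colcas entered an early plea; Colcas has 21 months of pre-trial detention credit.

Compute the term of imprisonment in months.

Leadership role enhancement: +38 months
Obstruction enhancement: +27 months
Vulnerable victim enhancement: +32 months
Adjusted term: 109 months + 38 months + 27 months + 32 months = 206 months
Early plea reduction: 10% of 206 months = 20 months (rounded down)
After reduction: 206 − 20 = 186 months
Less pre-trial detention credit: 186 months − 21 months = 165 months
Cap at 332 months: 165 months is within the cap, no reduction.

165 months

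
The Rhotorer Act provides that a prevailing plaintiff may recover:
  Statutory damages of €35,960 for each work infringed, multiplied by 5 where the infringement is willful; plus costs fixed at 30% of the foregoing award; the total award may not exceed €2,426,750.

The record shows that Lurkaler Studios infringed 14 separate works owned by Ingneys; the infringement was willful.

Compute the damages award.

€2,426,750

Statutory damages: 14 × €35,960 = €503,440
Multiplied by 5: 5 × €503,440 = €2,517,200
Costs: 30% of €2,517,200 = €755,160
Award plus costs: €2,517,200 + €755,160 = €3,272,360
Cap at €2,426,750: €3,272,360 exceeds the cap → €2,426,750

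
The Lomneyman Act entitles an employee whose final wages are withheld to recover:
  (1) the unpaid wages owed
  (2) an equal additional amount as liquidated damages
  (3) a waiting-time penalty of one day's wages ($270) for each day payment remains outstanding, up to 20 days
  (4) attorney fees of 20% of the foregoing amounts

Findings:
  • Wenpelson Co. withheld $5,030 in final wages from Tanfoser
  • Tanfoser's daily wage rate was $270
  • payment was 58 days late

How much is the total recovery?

Liquidated damages (equal amount): $5,030
Penalty days: min(58, 20) = 20
Waiting-time penalty: 20 × $270 = $5,400
Subtotal: $5,030 + $5,030 + $5,400 = $15,460
Attorney fees: 20% of $15,460 = $3,092
Total award: $15,460 + $3,092 = $18,552

$18,552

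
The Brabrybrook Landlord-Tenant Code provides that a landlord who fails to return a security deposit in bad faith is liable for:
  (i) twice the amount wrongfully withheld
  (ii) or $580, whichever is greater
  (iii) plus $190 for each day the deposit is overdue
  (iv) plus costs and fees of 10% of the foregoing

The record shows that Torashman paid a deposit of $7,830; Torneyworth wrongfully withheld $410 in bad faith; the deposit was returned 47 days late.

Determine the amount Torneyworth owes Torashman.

Recovery: $10,725

Doubled: 2 × $410 = $820
Minimum $580: $820 meets the minimum, no increase.
Late-return penalty: 47 × $190 = $8,930
Damages plus late penalty: $820 + $8,930 = $9,750
Costs and fees: 10% of $9,750 = $975
Total recovery: $9,750 + $975 = $10,725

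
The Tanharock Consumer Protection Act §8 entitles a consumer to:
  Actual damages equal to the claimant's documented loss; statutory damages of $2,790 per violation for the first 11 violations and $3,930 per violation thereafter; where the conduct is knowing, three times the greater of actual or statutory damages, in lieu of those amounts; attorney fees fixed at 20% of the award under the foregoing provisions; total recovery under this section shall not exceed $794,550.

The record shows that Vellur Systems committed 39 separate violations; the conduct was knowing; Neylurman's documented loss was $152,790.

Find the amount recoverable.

First 11 violations: 11 × $2,790 = $30,690
Remaining violations: (39 − 11) × $3,930 = $110,040
Statutory damages: $30,690 + $110,040 = $140,730
Greater of actual damages ($152,790) or statutory damages ($140,730): $152,790
Trebled: 3 × $152,790 = $458,370
Attorney fees: 20% of $458,370 = $91,674
Total before cap: $458,370 + $91,674 = $550,044
Cap at $794,550: $550,044 is within the cap, no reduction.

$550,044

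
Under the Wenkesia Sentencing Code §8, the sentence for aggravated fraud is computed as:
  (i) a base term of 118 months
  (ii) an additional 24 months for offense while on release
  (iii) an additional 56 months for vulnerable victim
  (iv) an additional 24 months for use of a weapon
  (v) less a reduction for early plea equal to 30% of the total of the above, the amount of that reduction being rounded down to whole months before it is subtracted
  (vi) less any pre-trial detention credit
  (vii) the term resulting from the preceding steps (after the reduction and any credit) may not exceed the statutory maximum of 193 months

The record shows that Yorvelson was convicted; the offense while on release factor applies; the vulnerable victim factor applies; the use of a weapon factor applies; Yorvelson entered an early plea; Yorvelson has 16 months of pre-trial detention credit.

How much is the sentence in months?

Offense while on release enhancement: +24 months
Vulnerable victim enhancement: +56 months
Use of a weapon enhancement: +24 months
Adjusted term: 118 months + 24 months + 56 months + 24 months = 222 months
Early plea reduction: 30% of 222 months = 66 months (rounded down)
After reduction: 222 − 66 = 156 months
Less pre-trial detention credit: 156 months − 16 months = 140 months
Cap at 193 months: 140 months is within the cap, no reduction.

140 months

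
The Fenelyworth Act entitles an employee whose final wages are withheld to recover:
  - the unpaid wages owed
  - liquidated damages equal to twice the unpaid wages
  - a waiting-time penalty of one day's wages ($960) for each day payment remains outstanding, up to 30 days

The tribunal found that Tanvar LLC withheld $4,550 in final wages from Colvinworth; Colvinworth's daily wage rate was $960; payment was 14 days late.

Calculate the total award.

Doubled: 2 × $4,550 = $9,100
Penalty days: min(14, 30) = 14
Waiting-time penalty: 14 × $960 = $13,440
Total award: $4,550 + $9,100 + $13,440 = $27,090

$27,090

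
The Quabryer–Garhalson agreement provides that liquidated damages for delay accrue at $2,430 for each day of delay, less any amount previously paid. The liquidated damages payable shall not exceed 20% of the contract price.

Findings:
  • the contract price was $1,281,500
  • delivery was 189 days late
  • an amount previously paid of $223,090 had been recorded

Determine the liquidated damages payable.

$236,180

Per-day damages: 189 × $2,430 = $459,270
Less amount previously paid: $459,270 − $223,090 = $236,180
Cap: 20% of $1,281,500 = $256,300
Cap at $256,300: $236,180 is within the cap, no reduction.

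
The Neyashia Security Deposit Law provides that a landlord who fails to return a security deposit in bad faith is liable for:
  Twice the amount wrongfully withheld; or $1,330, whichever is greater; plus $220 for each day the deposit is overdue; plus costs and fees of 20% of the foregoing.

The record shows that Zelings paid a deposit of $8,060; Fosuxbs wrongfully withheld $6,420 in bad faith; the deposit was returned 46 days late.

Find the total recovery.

$27,552

Doubled: 2 × $6,420 = $12,840
Minimum $1,330: $12,840 meets the minimum, no increase.
Late-return penalty: 46 × $220 = $10,120
Damages plus late penalty: $12,840 + $10,120 = $22,960
Costs and fees: 20% of $22,960 = $4,592
Total recovery: $22,960 + $4,592 = $27,552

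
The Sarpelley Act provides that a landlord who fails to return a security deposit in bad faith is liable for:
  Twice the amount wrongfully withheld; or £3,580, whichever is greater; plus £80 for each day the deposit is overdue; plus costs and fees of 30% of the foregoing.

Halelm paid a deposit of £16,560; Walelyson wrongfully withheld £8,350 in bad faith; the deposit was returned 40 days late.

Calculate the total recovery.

£25,870

Doubled: 2 × £8,350 = £16,700
Minimum £3,580: £16,700 meets the minimum, no increase.
Late-return penalty: 40 × £80 = £3,200
Damages plus late penalty: £16,700 + £3,200 = £19,900
Costs and fees: 30% of £19,900 = £5,970
Total recovery: £19,900 + £5,970 = £25,870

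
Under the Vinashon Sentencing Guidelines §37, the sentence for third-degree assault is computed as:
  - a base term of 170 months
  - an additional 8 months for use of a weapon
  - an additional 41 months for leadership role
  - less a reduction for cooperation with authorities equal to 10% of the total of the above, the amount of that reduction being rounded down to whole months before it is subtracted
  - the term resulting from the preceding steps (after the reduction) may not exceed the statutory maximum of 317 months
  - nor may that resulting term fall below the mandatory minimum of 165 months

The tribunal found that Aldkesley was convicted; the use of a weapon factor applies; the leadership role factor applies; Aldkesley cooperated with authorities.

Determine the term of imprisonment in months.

Sentence: 198 months

Use of a weapon enhancement: +8 months
Leadership role enhancement: +41 months
Adjusted term: 170 months + 8 months + 41 months = 219 months
Cooperation with authorities reduction: 10% of 219 months = 21 months (rounded down)
After reduction: 219 − 21 = 198 months
Cap at 317 months: 198 months is within the cap, no reduction.
Minimum 165 months: 198 months meets the minimum, no increase.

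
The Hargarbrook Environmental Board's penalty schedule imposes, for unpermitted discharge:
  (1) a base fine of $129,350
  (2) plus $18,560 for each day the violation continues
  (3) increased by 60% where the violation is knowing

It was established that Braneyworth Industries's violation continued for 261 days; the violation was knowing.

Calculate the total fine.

Per-day component: 261 × $18,560 = $4,844,160
Base plus per-day: $129,350 + $4,844,160 = $4,973,510
Enhancement: 60% of $4,973,510 = $2,984,106
Enhanced fine: $4,973,510 + $2,984,106 = $7,957,616

$7,957,616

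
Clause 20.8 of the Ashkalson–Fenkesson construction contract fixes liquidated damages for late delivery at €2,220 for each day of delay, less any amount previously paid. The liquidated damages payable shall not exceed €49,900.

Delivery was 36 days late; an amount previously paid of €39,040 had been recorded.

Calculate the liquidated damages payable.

€40,880

Per-day damages: 36 × €2,220 = €79,920
Less amount previously paid: €79,920 − €39,040 = €40,880
Cap at €49,900: €40,880 is within the cap, no reduction.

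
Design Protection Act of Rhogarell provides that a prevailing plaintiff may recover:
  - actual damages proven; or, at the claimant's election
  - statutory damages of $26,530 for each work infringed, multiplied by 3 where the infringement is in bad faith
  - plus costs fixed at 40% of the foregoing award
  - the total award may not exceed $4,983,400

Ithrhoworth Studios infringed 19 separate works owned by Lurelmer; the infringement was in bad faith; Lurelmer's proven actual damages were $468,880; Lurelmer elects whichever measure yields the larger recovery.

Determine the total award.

Statutory damages: 19 × $26,530 = $504,070
Trebled: 3 × $504,070 = $1,512,210
Greater of actual damages ($468,880) or enhanced statutory damages ($1,512,210): $1,512,210
Costs: 40% of $1,512,210 = $604,884
Award plus costs: $1,512,210 + $604,884 = $2,117,094
Cap at $4,983,400: $2,117,094 is within the cap, no reduction.

$2,117,094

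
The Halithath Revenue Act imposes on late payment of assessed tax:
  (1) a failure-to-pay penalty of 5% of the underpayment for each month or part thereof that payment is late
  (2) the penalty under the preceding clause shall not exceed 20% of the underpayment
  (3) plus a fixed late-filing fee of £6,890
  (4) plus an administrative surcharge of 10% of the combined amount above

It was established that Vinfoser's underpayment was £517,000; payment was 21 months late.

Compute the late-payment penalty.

£121,319

Accrued rate: 5% × 21 = 105%, capped at 20% → 20%
Failure-to-pay penalty: 20% of £517,000 = £103,400
Penalty before surcharge: £103,400 + £6,890 = £110,290
Administrative surcharge: 10% of £110,290 = £11,029
Total penalty: £110,290 + £11,029 = £121,319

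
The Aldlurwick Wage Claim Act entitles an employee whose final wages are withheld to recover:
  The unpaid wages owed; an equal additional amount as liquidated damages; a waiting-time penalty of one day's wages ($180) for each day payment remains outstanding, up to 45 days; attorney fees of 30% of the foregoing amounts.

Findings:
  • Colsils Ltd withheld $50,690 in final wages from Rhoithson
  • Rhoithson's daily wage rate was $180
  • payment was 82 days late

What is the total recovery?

Liquidated damages (equal amount): $50,690
Penalty days: min(82, 45) = 45
Waiting-time penalty: 45 × $180 = $8,100
Subtotal: $50,690 + $50,690 + $8,100 = $109,480
Attorney fees: 30% of $109,480 = $32,844
Total award: $109,480 + $32,844 = $142,324

$142,324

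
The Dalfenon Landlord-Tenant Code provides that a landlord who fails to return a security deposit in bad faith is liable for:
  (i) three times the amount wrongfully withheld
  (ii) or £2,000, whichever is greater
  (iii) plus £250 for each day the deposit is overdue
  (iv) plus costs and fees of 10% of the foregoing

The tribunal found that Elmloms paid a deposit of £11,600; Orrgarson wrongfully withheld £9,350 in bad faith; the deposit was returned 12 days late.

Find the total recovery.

Trebled: 3 × £9,350 = £28,050
Minimum £2,000: £28,050 meets the minimum, no increase.
Late-return penalty: 12 × £250 = £3,000
Damages plus late penalty: £28,050 + £3,000 = £31,050
Costs and fees: 10% of £31,050 = £3,105
Total recovery: £31,050 + £3,105 = £34,155

Recovery: £34,155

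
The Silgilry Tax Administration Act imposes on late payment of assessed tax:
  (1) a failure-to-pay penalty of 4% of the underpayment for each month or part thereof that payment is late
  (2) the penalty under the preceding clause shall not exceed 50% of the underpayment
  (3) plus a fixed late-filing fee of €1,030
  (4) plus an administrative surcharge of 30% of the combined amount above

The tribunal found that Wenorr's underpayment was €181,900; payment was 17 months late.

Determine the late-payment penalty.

€119,574

Accrued rate: 4% × 17 = 68%, capped at 50% → 50%
Failure-to-pay penalty: 50% of €181,900 = €90,950
Penalty before surcharge: €90,950 + €1,030 = €91,980
Administrative surcharge: 30% of €91,980 = €27,594
Total penalty: €91,980 + €27,594 = €119,574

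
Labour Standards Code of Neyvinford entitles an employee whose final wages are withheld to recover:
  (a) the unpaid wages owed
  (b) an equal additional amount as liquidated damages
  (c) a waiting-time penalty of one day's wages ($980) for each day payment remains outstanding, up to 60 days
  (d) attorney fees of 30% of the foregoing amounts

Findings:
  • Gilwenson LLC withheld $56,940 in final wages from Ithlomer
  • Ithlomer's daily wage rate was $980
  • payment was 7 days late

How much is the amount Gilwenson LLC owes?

Liquidated damages (equal amount): $56,940
Penalty days: min(7, 60) = 7
Waiting-time penalty: 7 × $980 = $6,860
Subtotal: $56,940 + $56,940 + $6,860 = $120,740
Attorney fees: 30% of $120,740 = $36,222
Total award: $120,740 + $36,222 = $156,962

$156,962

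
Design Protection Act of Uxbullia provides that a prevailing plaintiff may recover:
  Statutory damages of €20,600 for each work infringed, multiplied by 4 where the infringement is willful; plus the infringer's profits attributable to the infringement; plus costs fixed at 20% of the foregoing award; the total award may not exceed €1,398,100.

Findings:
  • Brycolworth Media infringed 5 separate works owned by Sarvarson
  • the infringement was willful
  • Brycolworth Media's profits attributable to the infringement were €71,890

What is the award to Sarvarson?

€580,668

Statutory damages: 5 × €20,600 = €103,000
Multiplied by 4: 4 × €103,000 = €412,000
Combined award: €412,000 + €71,890 = €483,890
Costs: 20% of €483,890 = €96,778
Award plus costs: €483,890 + €96,778 = €580,668
Cap at €1,398,100: €580,668 is within the cap, no reduction.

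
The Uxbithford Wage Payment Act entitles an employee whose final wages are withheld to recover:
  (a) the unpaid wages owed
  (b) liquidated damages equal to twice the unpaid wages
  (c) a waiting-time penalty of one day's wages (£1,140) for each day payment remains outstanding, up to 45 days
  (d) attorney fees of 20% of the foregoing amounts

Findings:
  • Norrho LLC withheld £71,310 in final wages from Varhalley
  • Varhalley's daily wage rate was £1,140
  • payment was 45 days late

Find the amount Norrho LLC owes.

Doubled: 2 × £71,310 = £142,620
Penalty days: min(45, 45) = 45
Waiting-time penalty: 45 × £1,140 = £51,300
Subtotal: £71,310 + £142,620 + £51,300 = £265,230
Attorney fees: 20% of £265,230 = £53,046
Total award: £265,230 + £53,046 = £318,276

£318,276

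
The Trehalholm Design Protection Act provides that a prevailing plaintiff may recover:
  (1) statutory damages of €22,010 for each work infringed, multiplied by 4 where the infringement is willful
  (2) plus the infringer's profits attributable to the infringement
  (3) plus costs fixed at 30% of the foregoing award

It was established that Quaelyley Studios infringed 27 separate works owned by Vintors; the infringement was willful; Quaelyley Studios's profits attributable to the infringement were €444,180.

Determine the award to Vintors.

€3,667,638

Statutory damages: 27 × €22,010 = €594,270
Multiplied by 4: 4 × €594,270 = €2,377,080
Combined award: €2,377,080 + €444,180 = €2,821,260
Costs: 30% of €2,821,260 = €846,378
Award plus costs: €2,821,260 + €846,378 = €3,667,638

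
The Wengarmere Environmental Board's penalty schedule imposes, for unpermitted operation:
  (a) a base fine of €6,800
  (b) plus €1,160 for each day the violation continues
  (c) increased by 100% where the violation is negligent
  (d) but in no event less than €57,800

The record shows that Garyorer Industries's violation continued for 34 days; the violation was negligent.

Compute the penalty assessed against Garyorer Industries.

Per-day component: 34 × €1,160 = €39,440
Base plus per-day: €6,800 + €39,440 = €46,240
Enhancement: 100% of €46,240 = €46,240
Enhanced fine: €46,240 + €46,240 = €92,480
Minimum €57,800: €92,480 meets the minimum, no increase.

€92,480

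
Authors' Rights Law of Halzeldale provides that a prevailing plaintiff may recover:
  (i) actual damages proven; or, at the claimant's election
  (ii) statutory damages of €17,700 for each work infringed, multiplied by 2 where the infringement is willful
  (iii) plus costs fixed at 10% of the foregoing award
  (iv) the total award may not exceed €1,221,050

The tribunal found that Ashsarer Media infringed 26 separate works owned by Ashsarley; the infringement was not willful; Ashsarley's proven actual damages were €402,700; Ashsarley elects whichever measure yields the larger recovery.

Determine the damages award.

Statutory damages: 26 × €17,700 = €460,200
Infringement not willful: no ×2 enhancement.
Greater of actual damages (€402,700) or statutory damages (€460,200): €460,200
Costs: 10% of €460,200 = €46,020
Award plus costs: €460,200 + €46,020 = €506,220
Cap at €1,221,050: €506,220 is within the cap, no reduction.

€506,220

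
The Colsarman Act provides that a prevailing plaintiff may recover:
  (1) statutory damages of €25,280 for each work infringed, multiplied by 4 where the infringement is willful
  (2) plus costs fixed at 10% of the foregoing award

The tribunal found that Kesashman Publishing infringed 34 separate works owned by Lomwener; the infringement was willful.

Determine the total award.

Statutory damages: 34 × €25,280 = €859,520
Multiplied by 4: 4 × €859,520 = €3,438,080
Costs: 10% of €3,438,080 = €343,808
Award plus costs: €3,438,080 + €343,808 = €3,781,888

€3,781,888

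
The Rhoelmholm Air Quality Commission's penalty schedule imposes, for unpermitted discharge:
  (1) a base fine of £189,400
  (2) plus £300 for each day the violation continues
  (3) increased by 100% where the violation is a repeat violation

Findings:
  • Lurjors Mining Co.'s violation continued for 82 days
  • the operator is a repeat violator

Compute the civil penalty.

Civil penalty: £428,000

Per-day component: 82 × £300 = £24,600
Base plus per-day: £189,400 + £24,600 = £214,000
Enhancement: 100% of £214,000 = £214,000
Enhanced fine: £214,000 + £214,000 = £428,000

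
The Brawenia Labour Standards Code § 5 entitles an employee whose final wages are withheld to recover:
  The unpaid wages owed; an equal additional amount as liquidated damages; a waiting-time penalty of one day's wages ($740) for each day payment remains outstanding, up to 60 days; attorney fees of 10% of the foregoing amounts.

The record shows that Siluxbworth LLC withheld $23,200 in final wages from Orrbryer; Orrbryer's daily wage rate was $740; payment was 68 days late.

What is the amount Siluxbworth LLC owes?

Liquidated damages (equal amount): $23,200
Penalty days: min(68, 60) = 60
Waiting-time penalty: 60 × $740 = $44,400
Subtotal: $23,200 + $23,200 + $44,400 = $90,800
Attorney fees: 10% of $90,800 = $9,080
Total award: $90,800 + $9,080 = $99,880

$99,880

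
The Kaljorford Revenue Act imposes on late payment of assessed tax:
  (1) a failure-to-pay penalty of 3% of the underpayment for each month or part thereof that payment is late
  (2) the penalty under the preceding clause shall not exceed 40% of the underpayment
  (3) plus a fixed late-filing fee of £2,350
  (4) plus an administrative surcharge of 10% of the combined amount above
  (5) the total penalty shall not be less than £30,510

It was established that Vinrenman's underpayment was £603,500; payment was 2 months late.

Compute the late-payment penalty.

£42,416

Accrued rate: 3% × 2 = 6%, capped at 40% → 6%
Failure-to-pay penalty: 6% of £603,500 = £36,210
Penalty before surcharge: £36,210 + £2,350 = £38,560
Administrative surcharge: 10% of £38,560 = £3,856
Total penalty: £38,560 + £3,856 = £42,416
Minimum £30,510: £42,416 meets the minimum, no increase.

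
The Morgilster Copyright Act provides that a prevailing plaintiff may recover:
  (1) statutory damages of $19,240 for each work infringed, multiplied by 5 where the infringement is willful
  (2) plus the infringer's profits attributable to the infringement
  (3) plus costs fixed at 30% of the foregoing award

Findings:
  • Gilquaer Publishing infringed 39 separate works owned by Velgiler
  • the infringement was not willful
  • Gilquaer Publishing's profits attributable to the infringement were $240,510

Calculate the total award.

$1,288,131

Statutory damages: 39 × $19,240 = $750,360
Infringement not willful: no ×5 enhancement.
Combined award: $750,360 + $240,510 = $990,870
Costs: 30% of $990,870 = $297,261
Award plus costs: $990,870 + $297,261 = $1,288,131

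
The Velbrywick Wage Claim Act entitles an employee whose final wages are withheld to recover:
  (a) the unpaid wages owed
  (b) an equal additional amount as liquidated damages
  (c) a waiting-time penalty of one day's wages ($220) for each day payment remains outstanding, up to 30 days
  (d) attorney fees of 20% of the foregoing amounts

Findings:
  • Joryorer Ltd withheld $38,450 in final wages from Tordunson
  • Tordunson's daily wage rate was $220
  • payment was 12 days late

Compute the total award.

$95,448

Liquidated damages (equal amount): $38,450
Penalty days: min(12, 30) = 12
Waiting-time penalty: 12 × $220 = $2,640
Subtotal: $38,450 + $38,450 + $2,640 = $79,540
Attorney fees: 20% of $79,540 = $15,908
Total award: $79,540 + $15,908 = $95,448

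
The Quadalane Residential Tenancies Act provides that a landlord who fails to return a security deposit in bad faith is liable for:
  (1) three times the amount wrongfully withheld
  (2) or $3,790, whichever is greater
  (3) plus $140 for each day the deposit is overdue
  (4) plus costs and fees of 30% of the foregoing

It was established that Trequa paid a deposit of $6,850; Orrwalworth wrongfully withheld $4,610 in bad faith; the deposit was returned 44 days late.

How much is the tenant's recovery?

Trebled: 3 × $4,610 = $13,830
Minimum $3,790: $13,830 meets the minimum, no increase.
Late-return penalty: 44 × $140 = $6,160
Damages plus late penalty: $13,830 + $6,160 = $19,990
Costs and fees: 30% of $19,990 = $5,997
Total recovery: $19,990 + $5,997 = $25,987

Recovery: $25,987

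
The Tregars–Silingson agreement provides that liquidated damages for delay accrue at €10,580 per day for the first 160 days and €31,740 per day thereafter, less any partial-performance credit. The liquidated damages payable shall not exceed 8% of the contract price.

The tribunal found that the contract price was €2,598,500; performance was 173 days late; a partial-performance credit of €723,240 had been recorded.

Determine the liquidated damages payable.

First 160 days: 160 × €10,580 = €1,692,800
Remaining days: (173 − 160) × €31,740 = €412,620
Accrued per-day damages: €1,692,800 + €412,620 = €2,105,420
Less partial-performance credit: €2,105,420 − €723,240 = €1,382,180
Cap: 8% of €2,598,500 = €207,880
Cap at €207,880: €1,382,180 exceeds the cap → €207,880

€207,880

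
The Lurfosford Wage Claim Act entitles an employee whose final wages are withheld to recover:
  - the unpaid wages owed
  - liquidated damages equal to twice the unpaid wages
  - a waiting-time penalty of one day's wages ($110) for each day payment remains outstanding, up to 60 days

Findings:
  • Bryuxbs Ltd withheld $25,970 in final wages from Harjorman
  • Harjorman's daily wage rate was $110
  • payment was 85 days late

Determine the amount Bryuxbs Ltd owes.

Total award: $84,510

Doubled: 2 × $25,970 = $51,940
Penalty days: min(85, 60) = 60
Waiting-time penalty: 60 × $110 = $6,600
Total award: $25,970 + $51,940 + $6,600 = $84,510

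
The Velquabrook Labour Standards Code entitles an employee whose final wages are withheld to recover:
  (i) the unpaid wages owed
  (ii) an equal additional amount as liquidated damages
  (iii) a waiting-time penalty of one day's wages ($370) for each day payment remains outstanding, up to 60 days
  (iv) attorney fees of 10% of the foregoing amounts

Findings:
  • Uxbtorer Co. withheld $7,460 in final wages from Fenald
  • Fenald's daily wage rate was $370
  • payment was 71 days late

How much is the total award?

Liquidated damages (equal amount): $7,460
Penalty days: min(71, 60) = 60
Waiting-time penalty: 60 × $370 = $22,200
Subtotal: $7,460 + $7,460 + $22,200 = $37,120
Attorney fees: 10% of $37,120 = $3,712
Total award: $37,120 + $3,712 = $40,832

$40,832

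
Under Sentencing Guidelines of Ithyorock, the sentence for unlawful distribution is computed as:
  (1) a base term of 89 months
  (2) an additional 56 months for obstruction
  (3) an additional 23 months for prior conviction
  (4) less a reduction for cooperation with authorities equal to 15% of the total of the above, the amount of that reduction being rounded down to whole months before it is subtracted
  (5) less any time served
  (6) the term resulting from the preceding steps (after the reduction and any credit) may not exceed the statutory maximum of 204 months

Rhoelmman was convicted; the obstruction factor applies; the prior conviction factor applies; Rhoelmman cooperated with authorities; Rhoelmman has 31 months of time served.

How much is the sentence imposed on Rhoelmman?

Obstruction enhancement: +56 months
Prior conviction enhancement: +23 months
Adjusted term: 89 months + 56 months + 23 months = 168 months
Cooperation with authorities reduction: 15% of 168 months = 25 months (rounded down)
After reduction: 168 − 25 = 143 months
Less time served: 143 months − 31 months = 112 months
Cap at 204 months: 112 months is within the cap, no reduction.

112 months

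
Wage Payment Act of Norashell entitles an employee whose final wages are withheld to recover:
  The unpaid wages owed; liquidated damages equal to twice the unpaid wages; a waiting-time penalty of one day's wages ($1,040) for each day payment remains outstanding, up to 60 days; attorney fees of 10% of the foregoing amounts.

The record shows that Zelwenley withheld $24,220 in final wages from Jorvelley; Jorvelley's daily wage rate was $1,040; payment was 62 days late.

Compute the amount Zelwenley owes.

$148,566

Doubled: 2 × $24,220 = $48,440
Penalty days: min(62, 60) = 60
Waiting-time penalty: 60 × $1,040 = $62,400
Subtotal: $24,220 + $48,440 + $62,400 = $135,060
Attorney fees: 10% of $135,060 = $13,506
Total award: $135,060 + $13,506 = $148,566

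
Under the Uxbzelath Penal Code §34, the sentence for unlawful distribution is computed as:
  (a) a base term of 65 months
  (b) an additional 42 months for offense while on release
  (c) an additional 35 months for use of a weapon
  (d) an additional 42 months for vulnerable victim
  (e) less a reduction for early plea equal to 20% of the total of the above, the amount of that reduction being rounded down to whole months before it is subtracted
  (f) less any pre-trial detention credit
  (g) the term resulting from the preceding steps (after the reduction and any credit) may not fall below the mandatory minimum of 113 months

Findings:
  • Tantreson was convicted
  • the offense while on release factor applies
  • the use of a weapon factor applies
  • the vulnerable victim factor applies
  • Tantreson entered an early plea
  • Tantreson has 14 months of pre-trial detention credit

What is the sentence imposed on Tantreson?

Offense while on release enhancement: +42 months
Use of a weapon enhancement: +35 months
Vulnerable victim enhancement: +42 months
Adjusted term: 65 months + 42 months + 35 months + 42 months = 184 months
Early plea reduction: 20% of 184 months = 36 months (rounded down)
After reduction: 184 − 36 = 148 months
Less pre-trial detention credit: 148 months − 14 months = 134 months
Minimum 113 months: 134 months meets the minimum, no increase.

134 months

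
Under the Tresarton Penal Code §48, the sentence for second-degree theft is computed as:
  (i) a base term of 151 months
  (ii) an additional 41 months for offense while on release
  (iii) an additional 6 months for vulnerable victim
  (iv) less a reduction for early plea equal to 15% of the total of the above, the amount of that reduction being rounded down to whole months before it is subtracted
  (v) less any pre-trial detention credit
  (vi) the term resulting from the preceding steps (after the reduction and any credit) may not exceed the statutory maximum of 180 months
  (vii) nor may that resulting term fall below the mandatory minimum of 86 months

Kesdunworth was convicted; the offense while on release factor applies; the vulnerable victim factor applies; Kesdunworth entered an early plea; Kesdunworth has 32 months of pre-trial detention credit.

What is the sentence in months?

137 months

Offense while on release enhancement: +41 months
Vulnerable victim enhancement: +6 months
Adjusted term: 151 months + 41 months + 6 months = 198 months
Early plea reduction: 15% of 198 months = 29 months (rounded down)
After reduction: 198 − 29 = 169 months
Less pre-trial detention credit: 169 months − 32 months = 137 months
Cap at 180 months: 137 months is within the cap, no reduction.
Minimum 86 months: 137 months meets the minimum, no increase.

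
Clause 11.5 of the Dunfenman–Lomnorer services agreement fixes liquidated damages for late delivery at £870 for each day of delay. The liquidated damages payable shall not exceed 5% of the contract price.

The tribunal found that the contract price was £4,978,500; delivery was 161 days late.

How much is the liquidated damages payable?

Per-day damages: 161 × £870 = £140,070
Cap: 5% of £4,978,500 = £248,925
Cap at £248,925: £140,070 is within the cap, no reduction.

£140,070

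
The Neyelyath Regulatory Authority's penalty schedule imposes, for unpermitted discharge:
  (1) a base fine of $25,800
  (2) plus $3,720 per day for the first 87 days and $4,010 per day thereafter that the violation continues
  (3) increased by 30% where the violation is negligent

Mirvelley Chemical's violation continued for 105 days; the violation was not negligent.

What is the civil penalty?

$421,620

First 87 days: 87 × $3,720 = $323,640
Remaining days: (105 − 87) × $4,010 = $72,180
Per-day component: $323,640 + $72,180 = $395,820
Base plus per-day: $25,800 + $395,820 = $421,620
The violation was not negligent: no 30% increase.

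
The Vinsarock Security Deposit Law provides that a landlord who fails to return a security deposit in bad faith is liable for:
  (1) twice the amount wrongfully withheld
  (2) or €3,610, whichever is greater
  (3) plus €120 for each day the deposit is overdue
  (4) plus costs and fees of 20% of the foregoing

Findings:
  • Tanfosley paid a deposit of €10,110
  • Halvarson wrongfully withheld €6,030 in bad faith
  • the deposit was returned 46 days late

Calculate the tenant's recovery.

€21,096

Doubled: 2 × €6,030 = €12,060
Minimum €3,610: €12,060 meets the minimum, no increase.
Late-return penalty: 46 × €120 = €5,520
Damages plus late penalty: €12,060 + €5,520 = €17,580
Costs and fees: 20% of €17,580 = €3,516
Total recovery: €17,580 + €3,516 = €21,096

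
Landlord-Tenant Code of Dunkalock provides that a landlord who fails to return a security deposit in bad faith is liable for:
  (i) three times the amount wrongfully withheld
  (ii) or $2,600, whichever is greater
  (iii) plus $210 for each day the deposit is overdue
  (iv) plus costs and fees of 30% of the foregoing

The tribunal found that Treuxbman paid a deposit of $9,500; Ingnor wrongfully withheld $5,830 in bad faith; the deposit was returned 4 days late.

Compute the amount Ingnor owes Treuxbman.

Trebled: 3 × $5,830 = $17,490
Minimum $2,600: $17,490 meets the minimum, no increase.
Late-return penalty: 4 × $210 = $840
Damages plus late penalty: $17,490 + $840 = $18,330
Costs and fees: 30% of $18,330 = $5,499
Total recovery: $18,330 + $5,499 = $23,829

$23,829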